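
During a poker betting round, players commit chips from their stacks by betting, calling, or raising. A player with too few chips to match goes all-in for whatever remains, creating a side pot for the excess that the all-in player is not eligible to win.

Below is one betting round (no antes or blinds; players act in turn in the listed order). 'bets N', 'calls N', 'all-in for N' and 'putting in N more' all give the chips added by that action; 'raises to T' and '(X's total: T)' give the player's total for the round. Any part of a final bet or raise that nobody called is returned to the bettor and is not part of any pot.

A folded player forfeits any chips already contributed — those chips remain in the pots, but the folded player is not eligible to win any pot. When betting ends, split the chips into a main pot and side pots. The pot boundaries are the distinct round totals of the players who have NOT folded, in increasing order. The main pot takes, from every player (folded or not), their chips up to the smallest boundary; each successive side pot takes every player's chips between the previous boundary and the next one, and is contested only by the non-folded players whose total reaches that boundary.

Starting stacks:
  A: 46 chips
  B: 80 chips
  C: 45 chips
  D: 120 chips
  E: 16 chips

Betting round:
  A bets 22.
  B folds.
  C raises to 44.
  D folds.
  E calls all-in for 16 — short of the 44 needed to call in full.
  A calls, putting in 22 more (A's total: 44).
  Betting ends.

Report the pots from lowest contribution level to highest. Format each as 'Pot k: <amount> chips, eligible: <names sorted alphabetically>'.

Pot 1: 48 chips, eligible: A, C, E
Pot 2: 56 chips, eligible: A, C

Derivation:
Contributions: A=44, C=44, E=16
Folded: B, D
Pot levels (distinct totals of non-folded players): 16, 44
Layer 1-16: 16 each from A, C, E = 16*3 = 48 chips; eligible A, C, E
Layer 17-44: 28 each from A, C = 28*2 = 56 chips; eligible A, C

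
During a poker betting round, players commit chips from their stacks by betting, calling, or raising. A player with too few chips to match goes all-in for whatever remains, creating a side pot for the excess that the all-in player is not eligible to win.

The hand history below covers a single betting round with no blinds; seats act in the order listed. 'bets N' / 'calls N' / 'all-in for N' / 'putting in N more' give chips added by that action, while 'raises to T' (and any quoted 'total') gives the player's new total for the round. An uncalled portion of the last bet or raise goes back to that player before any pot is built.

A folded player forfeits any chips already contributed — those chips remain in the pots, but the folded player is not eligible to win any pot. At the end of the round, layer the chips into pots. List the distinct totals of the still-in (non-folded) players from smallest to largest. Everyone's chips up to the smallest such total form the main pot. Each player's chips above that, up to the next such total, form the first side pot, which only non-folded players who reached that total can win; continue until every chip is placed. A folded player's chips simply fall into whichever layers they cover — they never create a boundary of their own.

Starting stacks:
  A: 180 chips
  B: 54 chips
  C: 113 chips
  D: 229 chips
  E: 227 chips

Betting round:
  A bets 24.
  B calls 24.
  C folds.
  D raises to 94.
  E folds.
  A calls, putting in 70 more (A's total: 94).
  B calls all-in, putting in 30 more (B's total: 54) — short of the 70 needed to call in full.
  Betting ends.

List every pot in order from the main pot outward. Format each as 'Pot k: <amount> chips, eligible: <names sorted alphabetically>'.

Contributions: A=94, B=54, D=94
Folded: C, E
Pot levels (distinct totals of non-folded players): 54, 94
Layer 1-54: 54 each from A, B, D = 54*3 = 162 chips; eligible A, B, D
Layer 55-94: 40 each from A, D = 40*2 = 80 chips; eligible A, D

Pot 1: 162 chips, eligible: A, B, D
Pot 2: 80 chips, eligible: A, D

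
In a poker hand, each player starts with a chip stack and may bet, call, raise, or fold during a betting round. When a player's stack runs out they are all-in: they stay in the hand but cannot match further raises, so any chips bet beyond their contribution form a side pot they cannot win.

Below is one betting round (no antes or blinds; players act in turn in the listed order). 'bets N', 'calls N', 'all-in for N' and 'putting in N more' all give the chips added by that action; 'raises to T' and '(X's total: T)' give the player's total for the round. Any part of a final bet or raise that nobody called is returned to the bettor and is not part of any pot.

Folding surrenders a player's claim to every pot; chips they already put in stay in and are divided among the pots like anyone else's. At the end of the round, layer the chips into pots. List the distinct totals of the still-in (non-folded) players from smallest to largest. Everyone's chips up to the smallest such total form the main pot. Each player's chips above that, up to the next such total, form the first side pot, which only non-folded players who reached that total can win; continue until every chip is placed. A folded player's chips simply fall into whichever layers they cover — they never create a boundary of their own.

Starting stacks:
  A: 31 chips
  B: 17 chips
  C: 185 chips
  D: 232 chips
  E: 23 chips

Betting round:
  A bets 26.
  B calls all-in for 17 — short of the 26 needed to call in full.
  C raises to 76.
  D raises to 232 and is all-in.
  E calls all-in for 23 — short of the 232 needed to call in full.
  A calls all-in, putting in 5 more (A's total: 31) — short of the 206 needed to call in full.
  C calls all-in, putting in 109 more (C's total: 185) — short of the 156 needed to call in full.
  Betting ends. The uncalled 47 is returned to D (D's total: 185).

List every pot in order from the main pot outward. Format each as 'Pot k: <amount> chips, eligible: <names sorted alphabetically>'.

Pot 1: 85 chips, eligible: A, B, C, D, E
Pot 2: 24 chips, eligible: A, C, D, E
Pot 3: 24 chips, eligible: A, C, D
Pot 4: 308 chips, eligible: C, D

Derivation:
Contributions (after 47 returned to D): A=31, B=17, C=185, D=185, E=23
Pot levels (distinct totals of non-folded players): 17, 23, 31, 185
Layer 1-17: 17 each from A, B, C, D, E = 17*5 = 85 chips; eligible A, B, C, D, E
Layer 18-23: 6 each from A, C, D, E = 6*4 = 24 chips; eligible A, C, D, E
Layer 24-31: 8 each from A, C, D = 8*3 = 24 chips; eligible A, C, D
Layer 32-185: 154 each from C, D = 154*2 = 308 chips; eligible C, D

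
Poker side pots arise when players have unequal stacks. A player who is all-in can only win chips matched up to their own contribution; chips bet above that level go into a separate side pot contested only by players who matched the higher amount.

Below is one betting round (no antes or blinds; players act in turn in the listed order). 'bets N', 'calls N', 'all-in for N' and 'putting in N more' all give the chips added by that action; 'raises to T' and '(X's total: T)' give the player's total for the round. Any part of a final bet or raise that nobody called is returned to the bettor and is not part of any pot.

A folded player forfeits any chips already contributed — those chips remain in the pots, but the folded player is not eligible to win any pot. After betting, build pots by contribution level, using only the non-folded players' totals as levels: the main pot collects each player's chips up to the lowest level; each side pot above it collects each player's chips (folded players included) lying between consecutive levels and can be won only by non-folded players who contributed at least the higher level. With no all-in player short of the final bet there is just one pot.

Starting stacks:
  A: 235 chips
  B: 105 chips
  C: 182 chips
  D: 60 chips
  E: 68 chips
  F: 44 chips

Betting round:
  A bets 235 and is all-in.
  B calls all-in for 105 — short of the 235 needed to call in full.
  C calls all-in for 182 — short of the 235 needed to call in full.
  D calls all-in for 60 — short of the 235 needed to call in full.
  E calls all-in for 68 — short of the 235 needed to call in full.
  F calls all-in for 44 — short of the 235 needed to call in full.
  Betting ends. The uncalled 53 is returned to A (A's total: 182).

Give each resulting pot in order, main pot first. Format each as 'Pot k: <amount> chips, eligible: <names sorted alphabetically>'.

Pot 1: 264 chips, eligible: A, B, C, D, E, F
Pot 2: 80 chips, eligible: A, B, C, D, E
Pot 3: 32 chips, eligible: A, B, C, E
Pot 4: 111 chips, eligible: A, B, C
Pot 5: 154 chips, eligible: A, C

Derivation:
Contributions (after 53 returned to A): A=182, B=105, C=182, D=60, E=68, F=44
Pot levels (distinct totals of non-folded players): 44, 60, 68, 105, 182
Layer 1-44: 44 each from A, B, C, D, E, F = 44*6 = 264 chips; eligible A, B, C, D, E, F
Layer 45-60: 16 each from A, B, C, D, E = 16*5 = 80 chips; eligible A, B, C, D, E
Layer 61-68: 8 each from A, B, C, E = 8*4 = 32 chips; eligible A, B, C, E
Layer 69-105: 37 each from A, B, C = 37*3 = 111 chips; eligible A, B, C
Layer 106-182: 77 each from A, C = 77*2 = 154 chips; eligible A, C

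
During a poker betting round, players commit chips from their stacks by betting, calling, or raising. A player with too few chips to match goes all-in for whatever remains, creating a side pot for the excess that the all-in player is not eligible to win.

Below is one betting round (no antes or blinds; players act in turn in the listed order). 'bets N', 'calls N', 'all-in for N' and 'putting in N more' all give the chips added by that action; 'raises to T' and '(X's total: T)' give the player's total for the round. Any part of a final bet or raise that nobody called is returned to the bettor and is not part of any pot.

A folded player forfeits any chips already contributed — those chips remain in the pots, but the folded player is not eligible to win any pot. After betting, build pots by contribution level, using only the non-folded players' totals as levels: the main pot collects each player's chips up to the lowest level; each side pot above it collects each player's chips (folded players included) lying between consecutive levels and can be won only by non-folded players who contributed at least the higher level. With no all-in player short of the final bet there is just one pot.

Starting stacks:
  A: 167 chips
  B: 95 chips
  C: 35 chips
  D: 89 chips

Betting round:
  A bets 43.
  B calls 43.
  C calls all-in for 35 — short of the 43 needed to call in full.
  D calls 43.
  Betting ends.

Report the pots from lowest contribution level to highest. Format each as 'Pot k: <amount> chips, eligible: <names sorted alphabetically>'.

Pot 1: 140 chips, eligible: A, B, C, D
Pot 2: 24 chips, eligible: A, B, D

Derivation:
Contributions: A=43, B=43, C=35, D=43
Pot levels (distinct totals of non-folded players): 35, 43
Layer 1-35: 35 each from A, B, C, D = 35*4 = 140 chips; eligible A, B, C, D
Layer 36-43: 8 each from A, B, D = 8*3 = 24 chips; eligible A, B, D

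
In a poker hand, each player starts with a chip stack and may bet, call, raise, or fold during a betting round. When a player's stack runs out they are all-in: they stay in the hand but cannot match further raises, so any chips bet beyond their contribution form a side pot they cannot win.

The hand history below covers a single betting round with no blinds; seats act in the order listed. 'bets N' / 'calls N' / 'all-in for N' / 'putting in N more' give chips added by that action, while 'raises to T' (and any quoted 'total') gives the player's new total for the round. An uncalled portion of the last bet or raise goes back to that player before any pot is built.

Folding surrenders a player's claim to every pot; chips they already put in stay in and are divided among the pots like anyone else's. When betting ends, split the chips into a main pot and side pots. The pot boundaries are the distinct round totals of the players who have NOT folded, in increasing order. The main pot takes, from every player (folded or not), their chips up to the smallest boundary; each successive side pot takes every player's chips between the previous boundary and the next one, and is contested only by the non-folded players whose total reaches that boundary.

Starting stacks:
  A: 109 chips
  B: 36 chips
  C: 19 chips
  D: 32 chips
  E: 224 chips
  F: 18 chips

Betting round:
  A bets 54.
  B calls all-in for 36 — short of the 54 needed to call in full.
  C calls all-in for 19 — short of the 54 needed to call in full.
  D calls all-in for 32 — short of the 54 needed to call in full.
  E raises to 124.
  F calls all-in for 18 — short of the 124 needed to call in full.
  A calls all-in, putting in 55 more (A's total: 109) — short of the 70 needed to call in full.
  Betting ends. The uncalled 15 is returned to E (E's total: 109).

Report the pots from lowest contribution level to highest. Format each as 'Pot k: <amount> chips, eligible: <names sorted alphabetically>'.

Contributions (after 15 returned to E): A=109, B=36, C=19, D=32, E=109, F=18
Pot levels (distinct totals of non-folded players): 18, 19, 32, 36, 109
Layer 1-18: 18 each from A, B, C, D, E, F = 18*6 = 108 chips; eligible A, B, C, D, E, F
Layer 19-19: 1 each from A, B, C, D, E = 1*5 = 5 chips; eligible A, B, C, D, E
Layer 20-32: 13 each from A, B, D, E = 13*4 = 52 chips; eligible A, B, D, E
Layer 33-36: 4 each from A, B, E = 4*3 = 12 chips; eligible A, B, E
Layer 37-109: 73 each from A, E = 73*2 = 146 chips; eligible A, E

Pot 1: 108 chips, eligible: A, B, C, D, E, F
Pot 2: 5 chips, eligible: A, B, C, D, E
Pot 3: 52 chips, eligible: A, B, D, E
Pot 4: 12 chips, eligible: A, B, E
Pot 5: 146 chips, eligible: A, E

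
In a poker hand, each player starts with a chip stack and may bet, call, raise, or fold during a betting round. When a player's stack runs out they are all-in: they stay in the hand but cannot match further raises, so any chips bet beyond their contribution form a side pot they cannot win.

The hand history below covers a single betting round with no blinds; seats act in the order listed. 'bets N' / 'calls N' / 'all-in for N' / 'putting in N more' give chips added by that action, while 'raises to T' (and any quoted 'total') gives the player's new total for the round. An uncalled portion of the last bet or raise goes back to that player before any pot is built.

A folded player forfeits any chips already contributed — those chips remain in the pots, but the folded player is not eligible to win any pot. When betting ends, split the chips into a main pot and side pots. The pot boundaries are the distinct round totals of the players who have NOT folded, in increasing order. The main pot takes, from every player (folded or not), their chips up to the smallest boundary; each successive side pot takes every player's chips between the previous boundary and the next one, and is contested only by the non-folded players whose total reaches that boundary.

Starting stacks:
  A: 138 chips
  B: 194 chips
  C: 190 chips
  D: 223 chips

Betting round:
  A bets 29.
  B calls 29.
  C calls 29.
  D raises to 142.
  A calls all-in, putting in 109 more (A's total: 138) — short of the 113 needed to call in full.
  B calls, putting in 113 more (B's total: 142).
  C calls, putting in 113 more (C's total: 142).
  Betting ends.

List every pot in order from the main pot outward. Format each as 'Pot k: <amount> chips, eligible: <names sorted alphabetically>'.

Pot 1: 552 chips, eligible: A, B, C, D
Pot 2: 12 chips, eligible: B, C, D

Derivation:
Contributions: A=138, B=142, C=142, D=142
Pot levels (distinct totals of non-folded players): 138, 142
Layer 1-138: 138 each from A, B, C, D = 138*4 = 552 chips; eligible A, B, C, D
Layer 139-142: 4 each from B, C, D = 4*3 = 12 chips; eligible B, C, D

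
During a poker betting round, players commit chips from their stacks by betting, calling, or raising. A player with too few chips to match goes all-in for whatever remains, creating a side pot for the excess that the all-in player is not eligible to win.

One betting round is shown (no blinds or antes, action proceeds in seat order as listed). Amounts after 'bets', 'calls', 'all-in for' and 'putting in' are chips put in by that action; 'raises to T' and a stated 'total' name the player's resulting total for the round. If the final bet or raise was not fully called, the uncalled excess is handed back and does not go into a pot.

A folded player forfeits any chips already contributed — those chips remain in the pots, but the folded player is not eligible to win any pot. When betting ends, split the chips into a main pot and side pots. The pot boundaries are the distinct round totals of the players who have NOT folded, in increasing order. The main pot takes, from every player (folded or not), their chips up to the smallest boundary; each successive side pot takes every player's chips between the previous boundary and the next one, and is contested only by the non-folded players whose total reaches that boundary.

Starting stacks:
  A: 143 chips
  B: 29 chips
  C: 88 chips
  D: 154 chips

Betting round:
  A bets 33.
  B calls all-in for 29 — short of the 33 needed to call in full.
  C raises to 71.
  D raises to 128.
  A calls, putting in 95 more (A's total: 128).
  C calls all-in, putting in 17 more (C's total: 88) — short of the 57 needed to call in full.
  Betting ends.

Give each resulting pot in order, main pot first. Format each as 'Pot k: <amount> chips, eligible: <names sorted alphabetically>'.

Contributions: A=128, B=29, C=88, D=128
Pot levels (distinct totals of non-folded players): 29, 88, 128
Layer 1-29: 29 each from A, B, C, D = 29*4 = 116 chips; eligible A, B, C, D
Layer 30-88: 59 each from A, C, D = 59*3 = 177 chips; eligible A, C, D
Layer 89-128: 40 each from A, D = 40*2 = 80 chips; eligible A, D

Pot 1: 116 chips, eligible: A, B, C, D
Pot 2: 177 chips, eligible: A, C, D
Pot 3: 80 chips, eligible: A, D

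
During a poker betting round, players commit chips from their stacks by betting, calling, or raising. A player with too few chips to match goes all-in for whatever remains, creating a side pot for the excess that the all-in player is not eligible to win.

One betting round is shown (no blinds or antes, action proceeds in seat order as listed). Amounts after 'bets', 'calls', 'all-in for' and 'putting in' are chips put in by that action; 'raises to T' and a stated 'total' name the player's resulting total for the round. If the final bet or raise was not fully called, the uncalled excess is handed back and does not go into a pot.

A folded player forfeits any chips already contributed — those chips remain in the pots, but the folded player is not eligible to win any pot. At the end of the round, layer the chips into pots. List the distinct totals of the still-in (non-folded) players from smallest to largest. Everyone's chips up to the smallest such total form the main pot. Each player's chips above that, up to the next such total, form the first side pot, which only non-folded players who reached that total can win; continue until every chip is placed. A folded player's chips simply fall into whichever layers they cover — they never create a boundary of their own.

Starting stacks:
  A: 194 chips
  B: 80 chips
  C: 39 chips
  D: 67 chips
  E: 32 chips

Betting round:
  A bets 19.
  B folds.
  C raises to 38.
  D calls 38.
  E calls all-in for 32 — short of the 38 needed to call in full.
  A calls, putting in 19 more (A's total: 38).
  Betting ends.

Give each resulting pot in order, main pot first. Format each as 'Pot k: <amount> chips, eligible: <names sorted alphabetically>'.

Contributions: A=38, C=38, D=38, E=32
Folded: B
Pot levels (distinct totals of non-folded players): 32, 38
Layer 1-32: 32 each from A, C, D, E = 32*4 = 128 chips; eligible A, C, D, E
Layer 33-38: 6 each from A, C, D = 6*3 = 18 chips; eligible A, C, D

Pot 1: 128 chips, eligible: A, C, D, E
Pot 2: 18 chips, eligible: A, C, D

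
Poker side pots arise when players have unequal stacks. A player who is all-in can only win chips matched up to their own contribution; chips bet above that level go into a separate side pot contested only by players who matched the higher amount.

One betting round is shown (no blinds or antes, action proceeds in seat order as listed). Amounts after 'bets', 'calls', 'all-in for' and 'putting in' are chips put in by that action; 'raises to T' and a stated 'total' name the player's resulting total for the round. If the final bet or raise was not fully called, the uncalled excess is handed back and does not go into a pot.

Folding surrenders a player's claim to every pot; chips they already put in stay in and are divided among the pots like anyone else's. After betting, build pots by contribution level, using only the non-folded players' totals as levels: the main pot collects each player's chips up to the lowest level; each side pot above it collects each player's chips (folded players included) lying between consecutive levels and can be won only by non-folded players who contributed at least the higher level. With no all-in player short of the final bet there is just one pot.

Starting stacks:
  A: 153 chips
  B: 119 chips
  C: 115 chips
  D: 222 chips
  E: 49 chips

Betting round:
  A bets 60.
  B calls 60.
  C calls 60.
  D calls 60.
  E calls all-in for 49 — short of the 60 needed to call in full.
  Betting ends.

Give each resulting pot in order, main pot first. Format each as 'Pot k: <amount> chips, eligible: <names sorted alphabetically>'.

Pot 1: 245 chips, eligible: A, B, C, D, E
Pot 2: 44 chips, eligible: A, B, C, D

Derivation:
Contributions: A=60, B=60, C=60, D=60, E=49
Pot levels (distinct totals of non-folded players): 49, 60
Layer 1-49: 49 each from A, B, C, D, E = 49*5 = 245 chips; eligible A, B, C, D, E
Layer 50-60: 11 each from A, B, C, D = 11*4 = 44 chips; eligible A, B, C, D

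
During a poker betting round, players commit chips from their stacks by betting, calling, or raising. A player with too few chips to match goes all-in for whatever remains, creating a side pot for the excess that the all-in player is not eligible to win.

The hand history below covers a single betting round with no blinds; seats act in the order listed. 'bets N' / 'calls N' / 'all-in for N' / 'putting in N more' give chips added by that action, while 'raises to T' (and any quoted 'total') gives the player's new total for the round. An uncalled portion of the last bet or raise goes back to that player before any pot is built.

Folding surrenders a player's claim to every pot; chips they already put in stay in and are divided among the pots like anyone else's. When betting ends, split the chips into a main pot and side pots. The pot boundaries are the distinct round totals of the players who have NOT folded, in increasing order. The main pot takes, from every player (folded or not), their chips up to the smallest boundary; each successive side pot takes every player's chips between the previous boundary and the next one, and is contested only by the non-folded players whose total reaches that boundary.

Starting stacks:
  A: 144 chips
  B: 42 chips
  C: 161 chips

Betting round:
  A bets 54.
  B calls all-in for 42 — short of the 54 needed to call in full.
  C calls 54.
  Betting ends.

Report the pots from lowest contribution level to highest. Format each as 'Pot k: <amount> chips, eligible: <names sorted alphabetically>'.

Pot 1: 126 chips, eligible: A, B, C
Pot 2: 24 chips, eligible: A, C

Derivation:
Contributions: A=54, B=42, C=54
Pot levels (distinct totals of non-folded players): 42, 54
Layer 1-42: 42 each from A, B, C = 42*3 = 126 chips; eligible A, B, C
Layer 43-54: 12 each from A, C = 12*2 = 24 chips; eligible A, C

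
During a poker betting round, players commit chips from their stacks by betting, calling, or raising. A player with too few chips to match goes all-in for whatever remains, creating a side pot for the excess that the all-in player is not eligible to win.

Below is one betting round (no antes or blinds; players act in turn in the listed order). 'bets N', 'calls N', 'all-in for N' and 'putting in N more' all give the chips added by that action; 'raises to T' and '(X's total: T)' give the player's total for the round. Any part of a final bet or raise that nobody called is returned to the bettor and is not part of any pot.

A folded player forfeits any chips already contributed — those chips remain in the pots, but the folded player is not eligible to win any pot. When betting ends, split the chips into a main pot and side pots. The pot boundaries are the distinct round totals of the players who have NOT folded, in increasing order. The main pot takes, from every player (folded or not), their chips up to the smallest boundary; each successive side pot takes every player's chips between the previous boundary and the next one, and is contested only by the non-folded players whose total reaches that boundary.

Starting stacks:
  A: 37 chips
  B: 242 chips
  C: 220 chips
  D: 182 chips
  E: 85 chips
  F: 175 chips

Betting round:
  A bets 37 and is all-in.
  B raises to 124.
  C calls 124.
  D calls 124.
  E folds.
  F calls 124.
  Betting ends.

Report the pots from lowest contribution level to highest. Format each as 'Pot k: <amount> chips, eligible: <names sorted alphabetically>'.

Contributions: A=37, B=124, C=124, D=124, F=124
Folded: E
Pot levels (distinct totals of non-folded players): 37, 124
Layer 1-37: 37 each from A, B, C, D, F = 37*5 = 185 chips; eligible A, B, C, D, F
Layer 38-124: 87 each from B, C, D, F = 87*4 = 348 chips; eligible B, C, D, F

Pot 1: 185 chips, eligible: A, B, C, D, F
Pot 2: 348 chips, eligible: B, C, D, F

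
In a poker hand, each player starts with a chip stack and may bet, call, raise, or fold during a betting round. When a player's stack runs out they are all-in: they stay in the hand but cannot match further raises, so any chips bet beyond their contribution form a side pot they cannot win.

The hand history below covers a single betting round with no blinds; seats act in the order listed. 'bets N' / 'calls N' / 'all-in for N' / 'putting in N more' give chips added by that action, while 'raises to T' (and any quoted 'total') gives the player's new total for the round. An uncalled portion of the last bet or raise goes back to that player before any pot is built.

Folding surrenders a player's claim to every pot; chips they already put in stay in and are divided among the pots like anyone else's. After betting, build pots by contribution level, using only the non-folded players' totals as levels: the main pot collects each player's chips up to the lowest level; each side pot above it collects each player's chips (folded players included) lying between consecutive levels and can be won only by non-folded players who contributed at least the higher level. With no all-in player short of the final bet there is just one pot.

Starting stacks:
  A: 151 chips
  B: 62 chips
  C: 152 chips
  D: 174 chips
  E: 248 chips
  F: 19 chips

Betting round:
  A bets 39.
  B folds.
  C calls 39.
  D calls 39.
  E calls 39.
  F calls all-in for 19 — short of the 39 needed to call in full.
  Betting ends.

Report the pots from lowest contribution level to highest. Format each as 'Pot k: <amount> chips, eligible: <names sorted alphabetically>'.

Pot 1: 95 chips, eligible: A, C, D, E, F
Pot 2: 80 chips, eligible: A, C, D, E

Derivation:
Contributions: A=39, C=39, D=39, E=39, F=19
Folded: B
Pot levels (distinct totals of non-folded players): 19, 39
Layer 1-19: 19 each from A, C, D, E, F = 19*5 = 95 chips; eligible A, C, D, E, F
Layer 20-39: 20 each from A, C, D, E = 20*4 = 80 chips; eligible A, C, D, E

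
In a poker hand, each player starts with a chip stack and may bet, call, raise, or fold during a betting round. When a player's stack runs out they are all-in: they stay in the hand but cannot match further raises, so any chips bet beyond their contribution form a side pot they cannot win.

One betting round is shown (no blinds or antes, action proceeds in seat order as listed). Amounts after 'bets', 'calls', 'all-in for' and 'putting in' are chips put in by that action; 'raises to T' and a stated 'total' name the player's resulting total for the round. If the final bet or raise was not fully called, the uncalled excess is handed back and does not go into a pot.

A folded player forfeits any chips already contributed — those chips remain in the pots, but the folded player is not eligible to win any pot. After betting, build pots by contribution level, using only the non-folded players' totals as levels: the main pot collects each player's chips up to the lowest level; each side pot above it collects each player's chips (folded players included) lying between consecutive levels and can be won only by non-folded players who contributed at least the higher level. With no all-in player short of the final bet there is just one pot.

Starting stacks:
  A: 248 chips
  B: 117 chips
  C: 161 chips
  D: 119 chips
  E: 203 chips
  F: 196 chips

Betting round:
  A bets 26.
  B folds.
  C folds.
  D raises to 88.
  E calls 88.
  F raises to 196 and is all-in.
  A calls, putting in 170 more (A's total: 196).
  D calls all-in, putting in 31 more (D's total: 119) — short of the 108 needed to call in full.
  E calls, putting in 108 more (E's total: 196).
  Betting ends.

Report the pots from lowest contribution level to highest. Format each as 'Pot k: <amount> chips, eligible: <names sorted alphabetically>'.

Contributions: A=196, D=119, E=196, F=196
Folded: B, C
Pot levels (distinct totals of non-folded players): 119, 196
Layer 1-119: 119 each from A, D, E, F = 119*4 = 476 chips; eligible A, D, E, F
Layer 120-196: 77 each from A, E, F = 77*3 = 231 chips; eligible A, E, F

Pot 1: 476 chips, eligible: A, D, E, F
Pot 2: 231 chips, eligible: A, E, F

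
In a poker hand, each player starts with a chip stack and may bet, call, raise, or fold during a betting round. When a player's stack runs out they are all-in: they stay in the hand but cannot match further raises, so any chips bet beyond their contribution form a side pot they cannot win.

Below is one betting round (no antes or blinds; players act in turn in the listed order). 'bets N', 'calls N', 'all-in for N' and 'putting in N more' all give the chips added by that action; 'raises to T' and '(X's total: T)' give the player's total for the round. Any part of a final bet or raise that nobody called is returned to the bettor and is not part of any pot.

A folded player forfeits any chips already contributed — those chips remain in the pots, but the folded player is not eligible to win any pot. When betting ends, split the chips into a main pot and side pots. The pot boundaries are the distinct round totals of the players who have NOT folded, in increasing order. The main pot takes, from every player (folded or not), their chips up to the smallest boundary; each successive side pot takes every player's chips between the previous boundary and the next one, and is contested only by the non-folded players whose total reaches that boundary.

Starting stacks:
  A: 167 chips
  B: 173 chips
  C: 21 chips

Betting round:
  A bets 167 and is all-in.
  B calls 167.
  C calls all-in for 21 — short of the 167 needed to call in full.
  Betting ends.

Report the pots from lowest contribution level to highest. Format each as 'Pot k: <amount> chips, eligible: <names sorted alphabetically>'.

Contributions: A=167, B=167, C=21
Pot levels (distinct totals of non-folded players): 21, 167
Layer 1-21: 21 each from A, B, C = 21*3 = 63 chips; eligible A, B, C
Layer 22-167: 146 each from A, B = 146*2 = 292 chips; eligible A, B

Pot 1: 63 chips, eligible: A, B, C
Pot 2: 292 chips, eligible: A, B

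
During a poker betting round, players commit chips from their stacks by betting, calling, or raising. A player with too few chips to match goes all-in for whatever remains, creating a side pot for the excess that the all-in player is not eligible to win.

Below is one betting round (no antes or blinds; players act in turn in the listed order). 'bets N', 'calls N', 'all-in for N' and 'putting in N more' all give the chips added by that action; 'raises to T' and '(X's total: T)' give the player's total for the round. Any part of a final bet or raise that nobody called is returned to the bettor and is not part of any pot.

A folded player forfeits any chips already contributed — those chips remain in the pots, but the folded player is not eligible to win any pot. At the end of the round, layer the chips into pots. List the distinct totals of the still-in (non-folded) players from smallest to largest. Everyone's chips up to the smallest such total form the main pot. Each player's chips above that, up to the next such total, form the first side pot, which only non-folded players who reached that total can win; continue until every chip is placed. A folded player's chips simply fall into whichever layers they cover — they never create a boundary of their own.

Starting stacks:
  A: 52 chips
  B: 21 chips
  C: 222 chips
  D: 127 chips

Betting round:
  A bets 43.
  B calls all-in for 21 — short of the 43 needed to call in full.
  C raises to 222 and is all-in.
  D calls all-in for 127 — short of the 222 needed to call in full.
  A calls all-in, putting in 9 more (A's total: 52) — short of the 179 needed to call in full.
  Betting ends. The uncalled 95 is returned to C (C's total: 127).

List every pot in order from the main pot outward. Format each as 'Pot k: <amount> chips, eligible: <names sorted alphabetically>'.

Pot 1: 84 chips, eligible: A, B, C, D
Pot 2: 93 chips, eligible: A, C, D
Pot 3: 150 chips, eligible: C, D

Derivation:
Contributions (after 95 returned to C): A=52, B=21, C=127, D=127
Pot levels (distinct totals of non-folded players): 21, 52, 127
Layer 1-21: 21 each from A, B, C, D = 21*4 = 84 chips; eligible A, B, C, D
Layer 22-52: 31 each from A, C, D = 31*3 = 93 chips; eligible A, C, D
Layer 53-127: 75 each from C, D = 75*2 = 150 chips; eligible C, D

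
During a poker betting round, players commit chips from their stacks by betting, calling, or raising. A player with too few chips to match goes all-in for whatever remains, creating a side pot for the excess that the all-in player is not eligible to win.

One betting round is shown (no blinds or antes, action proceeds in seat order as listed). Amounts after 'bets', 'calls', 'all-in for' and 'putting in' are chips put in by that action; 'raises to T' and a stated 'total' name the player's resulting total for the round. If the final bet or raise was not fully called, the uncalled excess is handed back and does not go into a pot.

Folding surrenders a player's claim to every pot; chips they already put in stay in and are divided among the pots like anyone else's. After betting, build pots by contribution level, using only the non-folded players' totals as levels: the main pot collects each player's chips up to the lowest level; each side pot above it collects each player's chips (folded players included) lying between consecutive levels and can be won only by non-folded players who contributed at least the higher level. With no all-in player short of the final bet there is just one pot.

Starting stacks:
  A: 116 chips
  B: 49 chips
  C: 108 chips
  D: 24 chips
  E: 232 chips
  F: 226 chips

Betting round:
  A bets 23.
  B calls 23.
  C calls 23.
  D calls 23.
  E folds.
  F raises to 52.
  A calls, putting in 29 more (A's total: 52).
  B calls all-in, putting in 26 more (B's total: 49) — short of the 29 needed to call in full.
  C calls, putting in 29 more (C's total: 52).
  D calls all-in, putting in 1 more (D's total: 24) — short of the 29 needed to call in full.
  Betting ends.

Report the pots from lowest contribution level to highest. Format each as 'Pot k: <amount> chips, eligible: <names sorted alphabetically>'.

Contributions: A=52, B=49, C=52, D=24, F=52
Folded: E
Pot levels (distinct totals of non-folded players): 24, 49, 52
Layer 1-24: 24 each from A, B, C, D, F = 24*5 = 120 chips; eligible A, B, C, D, F
Layer 25-49: 25 each from A, B, C, F = 25*4 = 100 chips; eligible A, B, C, F
Layer 50-52: 3 each from A, C, F = 3*3 = 9 chips; eligible A, C, F

Pot 1: 120 chips, eligible: A, B, C, D, F
Pot 2: 100 chips, eligible: A, B, C, F
Pot 3: 9 chips, eligible: A, C, F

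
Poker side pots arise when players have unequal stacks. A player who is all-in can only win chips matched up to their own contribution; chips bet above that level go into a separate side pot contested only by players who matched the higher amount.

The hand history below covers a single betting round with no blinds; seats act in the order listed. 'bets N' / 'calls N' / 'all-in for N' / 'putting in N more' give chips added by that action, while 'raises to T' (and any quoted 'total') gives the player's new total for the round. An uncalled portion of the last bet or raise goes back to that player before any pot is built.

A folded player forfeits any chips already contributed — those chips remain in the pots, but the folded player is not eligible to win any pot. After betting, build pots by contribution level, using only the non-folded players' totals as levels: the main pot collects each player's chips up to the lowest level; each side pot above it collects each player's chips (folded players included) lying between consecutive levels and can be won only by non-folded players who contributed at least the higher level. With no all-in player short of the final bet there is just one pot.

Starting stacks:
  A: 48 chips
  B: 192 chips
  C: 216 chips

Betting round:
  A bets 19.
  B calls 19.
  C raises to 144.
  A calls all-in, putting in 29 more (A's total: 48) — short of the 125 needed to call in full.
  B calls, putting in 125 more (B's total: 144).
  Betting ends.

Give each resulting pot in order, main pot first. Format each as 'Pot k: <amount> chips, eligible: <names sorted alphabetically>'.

Contributions: A=48, B=144, C=144
Pot levels (distinct totals of non-folded players): 48, 144
Layer 1-48: 48 each from A, B, C = 48*3 = 144 chips; eligible A, B, C
Layer 49-144: 96 each from B, C = 96*2 = 192 chips; eligible B, C

Pot 1: 144 chips, eligible: A, B, C
Pot 2: 192 chips, eligible: B, C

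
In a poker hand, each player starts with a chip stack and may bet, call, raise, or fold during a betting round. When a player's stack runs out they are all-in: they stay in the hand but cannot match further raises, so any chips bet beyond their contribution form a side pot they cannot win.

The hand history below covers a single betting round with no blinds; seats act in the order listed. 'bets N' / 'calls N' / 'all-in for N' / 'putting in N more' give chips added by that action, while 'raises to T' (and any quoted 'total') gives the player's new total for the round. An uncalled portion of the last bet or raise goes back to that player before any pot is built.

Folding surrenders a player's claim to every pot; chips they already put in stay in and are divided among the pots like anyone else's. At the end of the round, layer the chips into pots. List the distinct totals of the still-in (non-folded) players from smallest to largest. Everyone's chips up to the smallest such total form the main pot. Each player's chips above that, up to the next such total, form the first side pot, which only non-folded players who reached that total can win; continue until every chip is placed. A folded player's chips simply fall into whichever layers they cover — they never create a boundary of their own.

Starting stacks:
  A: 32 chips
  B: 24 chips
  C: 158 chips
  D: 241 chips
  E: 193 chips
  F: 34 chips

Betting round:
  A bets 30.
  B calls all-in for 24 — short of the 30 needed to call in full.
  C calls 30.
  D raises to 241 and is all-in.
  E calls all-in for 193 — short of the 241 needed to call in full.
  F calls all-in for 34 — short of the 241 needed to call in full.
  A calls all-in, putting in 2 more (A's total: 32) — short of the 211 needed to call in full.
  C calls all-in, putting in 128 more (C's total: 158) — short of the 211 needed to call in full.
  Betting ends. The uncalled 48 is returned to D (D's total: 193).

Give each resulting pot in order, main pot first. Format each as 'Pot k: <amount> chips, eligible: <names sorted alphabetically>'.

Contributions (after 48 returned to D): A=32, B=24, C=158, D=193, E=193, F=34
Pot levels (distinct totals of non-folded players): 24, 32, 34, 158, 193
Layer 1-24: 24 each from A, B, C, D, E, F = 24*6 = 144 chips; eligible A, B, C, D, E, F
Layer 25-32: 8 each from A, C, D, E, F = 8*5 = 40 chips; eligible A, C, D, E, F
Layer 33-34: 2 each from C, D, E, F = 2*4 = 8 chips; eligible C, D, E, F
Layer 35-158: 124 each from C, D, E = 124*3 = 372 chips; eligible C, D, E
Layer 159-193: 35 each from D, E = 35*2 = 70 chips; eligible D, E

Pot 1: 144 chips, eligible: A, B, C, D, E, F
Pot 2: 40 chips, eligible: A, C, D, E, F
Pot 3: 8 chips, eligible: C, D, E, F
Pot 4: 372 chips, eligible: C, D, E
Pot 5: 70 chips, eligible: D, E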